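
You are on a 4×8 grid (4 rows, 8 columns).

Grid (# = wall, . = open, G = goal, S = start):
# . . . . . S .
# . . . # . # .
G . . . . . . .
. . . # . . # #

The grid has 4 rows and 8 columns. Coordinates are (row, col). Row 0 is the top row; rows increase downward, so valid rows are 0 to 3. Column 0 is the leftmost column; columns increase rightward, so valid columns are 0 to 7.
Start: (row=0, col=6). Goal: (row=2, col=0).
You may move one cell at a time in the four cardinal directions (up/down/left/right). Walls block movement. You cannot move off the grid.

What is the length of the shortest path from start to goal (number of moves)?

Answer: Shortest path length: 8

Derivation:
BFS from (row=0, col=6) until reaching (row=2, col=0):
  Distance 0: (row=0, col=6)
  Distance 1: (row=0, col=5), (row=0, col=7)
  Distance 2: (row=0, col=4), (row=1, col=5), (row=1, col=7)
  Distance 3: (row=0, col=3), (row=2, col=5), (row=2, col=7)
  Distance 4: (row=0, col=2), (row=1, col=3), (row=2, col=4), (row=2, col=6), (row=3, col=5)
  Distance 5: (row=0, col=1), (row=1, col=2), (row=2, col=3), (row=3, col=4)
  Distance 6: (row=1, col=1), (row=2, col=2)
  Distance 7: (row=2, col=1), (row=3, col=2)
  Distance 8: (row=2, col=0), (row=3, col=1)  <- goal reached here
One shortest path (8 moves): (row=0, col=6) -> (row=0, col=5) -> (row=0, col=4) -> (row=0, col=3) -> (row=0, col=2) -> (row=0, col=1) -> (row=1, col=1) -> (row=2, col=1) -> (row=2, col=0)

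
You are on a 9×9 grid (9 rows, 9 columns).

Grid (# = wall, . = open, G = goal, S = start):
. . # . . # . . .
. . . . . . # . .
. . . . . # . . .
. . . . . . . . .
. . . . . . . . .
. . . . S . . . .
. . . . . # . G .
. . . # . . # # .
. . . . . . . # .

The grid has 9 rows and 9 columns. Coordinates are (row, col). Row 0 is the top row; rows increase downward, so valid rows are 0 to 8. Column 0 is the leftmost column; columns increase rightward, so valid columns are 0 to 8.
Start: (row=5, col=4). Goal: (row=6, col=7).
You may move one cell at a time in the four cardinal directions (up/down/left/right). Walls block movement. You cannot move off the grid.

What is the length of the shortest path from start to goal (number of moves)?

BFS from (row=5, col=4) until reaching (row=6, col=7):
  Distance 0: (row=5, col=4)
  Distance 1: (row=4, col=4), (row=5, col=3), (row=5, col=5), (row=6, col=4)
  Distance 2: (row=3, col=4), (row=4, col=3), (row=4, col=5), (row=5, col=2), (row=5, col=6), (row=6, col=3), (row=7, col=4)
  Distance 3: (row=2, col=4), (row=3, col=3), (row=3, col=5), (row=4, col=2), (row=4, col=6), (row=5, col=1), (row=5, col=7), (row=6, col=2), (row=6, col=6), (row=7, col=5), (row=8, col=4)
  Distance 4: (row=1, col=4), (row=2, col=3), (row=3, col=2), (row=3, col=6), (row=4, col=1), (row=4, col=7), (row=5, col=0), (row=5, col=8), (row=6, col=1), (row=6, col=7), (row=7, col=2), (row=8, col=3), (row=8, col=5)  <- goal reached here
One shortest path (4 moves): (row=5, col=4) -> (row=5, col=5) -> (row=5, col=6) -> (row=5, col=7) -> (row=6, col=7)

Answer: Shortest path length: 4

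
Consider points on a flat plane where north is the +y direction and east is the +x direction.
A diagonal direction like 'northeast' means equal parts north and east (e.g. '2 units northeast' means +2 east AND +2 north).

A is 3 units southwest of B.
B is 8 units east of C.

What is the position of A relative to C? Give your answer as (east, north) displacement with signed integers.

Answer: A is at (east=5, north=-3) relative to C.

Derivation:
Place C at the origin (east=0, north=0).
  B is 8 units east of C: delta (east=+8, north=+0); B at (east=8, north=0).
  A is 3 units southwest of B: delta (east=-3, north=-3); A at (east=5, north=-3).
Therefore A relative to C: (east=5, north=-3).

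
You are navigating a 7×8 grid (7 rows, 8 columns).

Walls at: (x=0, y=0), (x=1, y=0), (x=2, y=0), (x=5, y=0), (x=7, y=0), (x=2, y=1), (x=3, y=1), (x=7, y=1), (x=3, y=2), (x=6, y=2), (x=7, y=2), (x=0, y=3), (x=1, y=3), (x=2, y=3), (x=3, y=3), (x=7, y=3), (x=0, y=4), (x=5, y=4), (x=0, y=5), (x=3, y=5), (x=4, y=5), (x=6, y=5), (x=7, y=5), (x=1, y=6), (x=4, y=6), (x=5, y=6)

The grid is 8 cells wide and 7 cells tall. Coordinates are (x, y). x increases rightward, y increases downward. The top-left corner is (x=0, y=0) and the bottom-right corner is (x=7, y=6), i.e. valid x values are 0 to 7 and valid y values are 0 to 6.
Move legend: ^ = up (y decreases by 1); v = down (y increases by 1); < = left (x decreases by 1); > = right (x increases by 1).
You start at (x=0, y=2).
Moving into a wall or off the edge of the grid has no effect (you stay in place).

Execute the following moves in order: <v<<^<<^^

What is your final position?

Answer: Final position: (x=0, y=1)

Derivation:
Start: (x=0, y=2)
  < (left): blocked, stay at (x=0, y=2)
  v (down): blocked, stay at (x=0, y=2)
  < (left): blocked, stay at (x=0, y=2)
  < (left): blocked, stay at (x=0, y=2)
  ^ (up): (x=0, y=2) -> (x=0, y=1)
  < (left): blocked, stay at (x=0, y=1)
  < (left): blocked, stay at (x=0, y=1)
  ^ (up): blocked, stay at (x=0, y=1)
  ^ (up): blocked, stay at (x=0, y=1)
Final: (x=0, y=1)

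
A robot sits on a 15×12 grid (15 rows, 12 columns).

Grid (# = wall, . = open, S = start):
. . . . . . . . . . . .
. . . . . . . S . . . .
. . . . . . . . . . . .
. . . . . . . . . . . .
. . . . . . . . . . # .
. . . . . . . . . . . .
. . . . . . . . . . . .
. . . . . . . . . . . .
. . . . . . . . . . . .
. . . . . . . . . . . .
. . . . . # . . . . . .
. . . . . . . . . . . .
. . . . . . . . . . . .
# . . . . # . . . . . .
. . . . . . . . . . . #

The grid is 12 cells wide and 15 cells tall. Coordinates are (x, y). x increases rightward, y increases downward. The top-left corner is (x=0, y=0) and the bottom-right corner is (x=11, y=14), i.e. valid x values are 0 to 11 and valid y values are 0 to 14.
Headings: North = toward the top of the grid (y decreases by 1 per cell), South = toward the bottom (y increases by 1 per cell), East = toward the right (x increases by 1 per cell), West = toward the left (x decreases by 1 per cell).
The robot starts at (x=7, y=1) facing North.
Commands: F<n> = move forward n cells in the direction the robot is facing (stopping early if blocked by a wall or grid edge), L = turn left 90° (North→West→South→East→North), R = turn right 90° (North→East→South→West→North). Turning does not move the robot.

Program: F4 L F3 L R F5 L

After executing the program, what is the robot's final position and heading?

Answer: Final position: (x=0, y=0), facing South

Derivation:
Start: (x=7, y=1), facing North
  F4: move forward 1/4 (blocked), now at (x=7, y=0)
  L: turn left, now facing West
  F3: move forward 3, now at (x=4, y=0)
  L: turn left, now facing South
  R: turn right, now facing West
  F5: move forward 4/5 (blocked), now at (x=0, y=0)
  L: turn left, now facing South
Final: (x=0, y=0), facing South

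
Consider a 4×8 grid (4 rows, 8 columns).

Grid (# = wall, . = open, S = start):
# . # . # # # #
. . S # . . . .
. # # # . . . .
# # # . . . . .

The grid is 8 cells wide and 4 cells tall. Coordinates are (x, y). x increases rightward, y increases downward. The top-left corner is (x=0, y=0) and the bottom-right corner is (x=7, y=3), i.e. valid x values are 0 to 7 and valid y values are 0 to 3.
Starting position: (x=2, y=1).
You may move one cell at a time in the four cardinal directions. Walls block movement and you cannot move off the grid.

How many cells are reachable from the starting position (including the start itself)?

BFS flood-fill from (x=2, y=1):
  Distance 0: (x=2, y=1)
  Distance 1: (x=1, y=1)
  Distance 2: (x=1, y=0), (x=0, y=1)
  Distance 3: (x=0, y=2)
Total reachable: 5 (grid has 19 open cells total)

Answer: Reachable cells: 5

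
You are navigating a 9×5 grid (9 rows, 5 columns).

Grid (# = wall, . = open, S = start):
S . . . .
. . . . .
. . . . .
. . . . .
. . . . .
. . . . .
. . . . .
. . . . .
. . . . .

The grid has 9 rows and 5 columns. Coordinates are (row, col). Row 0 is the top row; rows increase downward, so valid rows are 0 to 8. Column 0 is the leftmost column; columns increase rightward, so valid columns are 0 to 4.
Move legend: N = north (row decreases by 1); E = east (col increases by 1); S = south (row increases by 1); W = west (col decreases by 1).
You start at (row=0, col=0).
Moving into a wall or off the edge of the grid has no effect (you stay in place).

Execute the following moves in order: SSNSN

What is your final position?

Answer: Final position: (row=1, col=0)

Derivation:
Start: (row=0, col=0)
  S (south): (row=0, col=0) -> (row=1, col=0)
  S (south): (row=1, col=0) -> (row=2, col=0)
  N (north): (row=2, col=0) -> (row=1, col=0)
  S (south): (row=1, col=0) -> (row=2, col=0)
  N (north): (row=2, col=0) -> (row=1, col=0)
Final: (row=1, col=0)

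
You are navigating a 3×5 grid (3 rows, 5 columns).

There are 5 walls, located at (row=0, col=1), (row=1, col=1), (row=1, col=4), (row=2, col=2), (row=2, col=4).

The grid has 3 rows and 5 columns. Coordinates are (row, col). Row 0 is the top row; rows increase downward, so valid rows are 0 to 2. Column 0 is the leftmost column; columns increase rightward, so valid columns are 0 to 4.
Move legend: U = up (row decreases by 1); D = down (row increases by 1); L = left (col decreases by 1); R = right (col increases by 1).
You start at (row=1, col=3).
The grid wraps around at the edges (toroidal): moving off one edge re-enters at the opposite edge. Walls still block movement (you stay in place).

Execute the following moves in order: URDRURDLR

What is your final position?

Start: (row=1, col=3)
  U (up): (row=1, col=3) -> (row=0, col=3)
  R (right): (row=0, col=3) -> (row=0, col=4)
  D (down): blocked, stay at (row=0, col=4)
  R (right): (row=0, col=4) -> (row=0, col=0)
  U (up): (row=0, col=0) -> (row=2, col=0)
  R (right): (row=2, col=0) -> (row=2, col=1)
  D (down): blocked, stay at (row=2, col=1)
  L (left): (row=2, col=1) -> (row=2, col=0)
  R (right): (row=2, col=0) -> (row=2, col=1)
Final: (row=2, col=1)

Answer: Final position: (row=2, col=1)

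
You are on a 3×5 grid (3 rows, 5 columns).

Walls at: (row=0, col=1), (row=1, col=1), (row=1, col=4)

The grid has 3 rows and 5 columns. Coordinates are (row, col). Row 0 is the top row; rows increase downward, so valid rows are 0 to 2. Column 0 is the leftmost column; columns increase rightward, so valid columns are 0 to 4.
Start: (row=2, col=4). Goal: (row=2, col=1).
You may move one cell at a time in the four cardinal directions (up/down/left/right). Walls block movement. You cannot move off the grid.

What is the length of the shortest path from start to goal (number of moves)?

BFS from (row=2, col=4) until reaching (row=2, col=1):
  Distance 0: (row=2, col=4)
  Distance 1: (row=2, col=3)
  Distance 2: (row=1, col=3), (row=2, col=2)
  Distance 3: (row=0, col=3), (row=1, col=2), (row=2, col=1)  <- goal reached here
One shortest path (3 moves): (row=2, col=4) -> (row=2, col=3) -> (row=2, col=2) -> (row=2, col=1)

Answer: Shortest path length: 3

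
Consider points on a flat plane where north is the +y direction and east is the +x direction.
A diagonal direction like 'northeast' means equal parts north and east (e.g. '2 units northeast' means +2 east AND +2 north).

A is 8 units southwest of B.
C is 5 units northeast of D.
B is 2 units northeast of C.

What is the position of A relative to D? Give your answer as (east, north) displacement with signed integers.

Answer: A is at (east=-1, north=-1) relative to D.

Derivation:
Place D at the origin (east=0, north=0).
  C is 5 units northeast of D: delta (east=+5, north=+5); C at (east=5, north=5).
  B is 2 units northeast of C: delta (east=+2, north=+2); B at (east=7, north=7).
  A is 8 units southwest of B: delta (east=-8, north=-8); A at (east=-1, north=-1).
Therefore A relative to D: (east=-1, north=-1).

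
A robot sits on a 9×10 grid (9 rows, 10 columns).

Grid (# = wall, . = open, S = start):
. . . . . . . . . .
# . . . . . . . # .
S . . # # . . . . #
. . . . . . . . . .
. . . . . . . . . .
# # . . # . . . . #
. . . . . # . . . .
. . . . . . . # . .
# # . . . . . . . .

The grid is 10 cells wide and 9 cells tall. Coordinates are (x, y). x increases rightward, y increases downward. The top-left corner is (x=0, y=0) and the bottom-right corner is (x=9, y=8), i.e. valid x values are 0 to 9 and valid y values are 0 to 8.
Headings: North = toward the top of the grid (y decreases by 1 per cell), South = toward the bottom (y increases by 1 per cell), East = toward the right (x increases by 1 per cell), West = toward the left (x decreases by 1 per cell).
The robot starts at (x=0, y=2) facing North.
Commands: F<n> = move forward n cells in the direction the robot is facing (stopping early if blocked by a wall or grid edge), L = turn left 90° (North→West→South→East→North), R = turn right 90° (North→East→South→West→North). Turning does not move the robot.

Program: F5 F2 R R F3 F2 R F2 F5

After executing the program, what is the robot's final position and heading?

Start: (x=0, y=2), facing North
  F5: move forward 0/5 (blocked), now at (x=0, y=2)
  F2: move forward 0/2 (blocked), now at (x=0, y=2)
  R: turn right, now facing East
  R: turn right, now facing South
  F3: move forward 2/3 (blocked), now at (x=0, y=4)
  F2: move forward 0/2 (blocked), now at (x=0, y=4)
  R: turn right, now facing West
  F2: move forward 0/2 (blocked), now at (x=0, y=4)
  F5: move forward 0/5 (blocked), now at (x=0, y=4)
Final: (x=0, y=4), facing West

Answer: Final position: (x=0, y=4), facing West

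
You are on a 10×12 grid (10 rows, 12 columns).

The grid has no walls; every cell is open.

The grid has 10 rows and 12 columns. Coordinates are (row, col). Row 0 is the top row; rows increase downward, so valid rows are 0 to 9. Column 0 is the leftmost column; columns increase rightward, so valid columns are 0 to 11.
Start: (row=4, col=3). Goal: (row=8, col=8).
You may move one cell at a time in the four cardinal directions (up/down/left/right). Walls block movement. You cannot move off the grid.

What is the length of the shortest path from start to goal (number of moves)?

Answer: Shortest path length: 9

Derivation:
BFS from (row=4, col=3) until reaching (row=8, col=8):
  Distance 0: (row=4, col=3)
  Distance 1: (row=3, col=3), (row=4, col=2), (row=4, col=4), (row=5, col=3)
  Distance 2: (row=2, col=3), (row=3, col=2), (row=3, col=4), (row=4, col=1), (row=4, col=5), (row=5, col=2), (row=5, col=4), (row=6, col=3)
  Distance 3: (row=1, col=3), (row=2, col=2), (row=2, col=4), (row=3, col=1), (row=3, col=5), (row=4, col=0), (row=4, col=6), (row=5, col=1), (row=5, col=5), (row=6, col=2), (row=6, col=4), (row=7, col=3)
  Distance 4: (row=0, col=3), (row=1, col=2), (row=1, col=4), (row=2, col=1), (row=2, col=5), (row=3, col=0), (row=3, col=6), (row=4, col=7), (row=5, col=0), (row=5, col=6), (row=6, col=1), (row=6, col=5), (row=7, col=2), (row=7, col=4), (row=8, col=3)
  Distance 5: (row=0, col=2), (row=0, col=4), (row=1, col=1), (row=1, col=5), (row=2, col=0), (row=2, col=6), (row=3, col=7), (row=4, col=8), (row=5, col=7), (row=6, col=0), (row=6, col=6), (row=7, col=1), (row=7, col=5), (row=8, col=2), (row=8, col=4), (row=9, col=3)
  Distance 6: (row=0, col=1), (row=0, col=5), (row=1, col=0), (row=1, col=6), (row=2, col=7), (row=3, col=8), (row=4, col=9), (row=5, col=8), (row=6, col=7), (row=7, col=0), (row=7, col=6), (row=8, col=1), (row=8, col=5), (row=9, col=2), (row=9, col=4)
  Distance 7: (row=0, col=0), (row=0, col=6), (row=1, col=7), (row=2, col=8), (row=3, col=9), (row=4, col=10), (row=5, col=9), (row=6, col=8), (row=7, col=7), (row=8, col=0), (row=8, col=6), (row=9, col=1), (row=9, col=5)
  Distance 8: (row=0, col=7), (row=1, col=8), (row=2, col=9), (row=3, col=10), (row=4, col=11), (row=5, col=10), (row=6, col=9), (row=7, col=8), (row=8, col=7), (row=9, col=0), (row=9, col=6)
  Distance 9: (row=0, col=8), (row=1, col=9), (row=2, col=10), (row=3, col=11), (row=5, col=11), (row=6, col=10), (row=7, col=9), (row=8, col=8), (row=9, col=7)  <- goal reached here
One shortest path (9 moves): (row=4, col=3) -> (row=4, col=4) -> (row=4, col=5) -> (row=4, col=6) -> (row=4, col=7) -> (row=4, col=8) -> (row=5, col=8) -> (row=6, col=8) -> (row=7, col=8) -> (row=8, col=8)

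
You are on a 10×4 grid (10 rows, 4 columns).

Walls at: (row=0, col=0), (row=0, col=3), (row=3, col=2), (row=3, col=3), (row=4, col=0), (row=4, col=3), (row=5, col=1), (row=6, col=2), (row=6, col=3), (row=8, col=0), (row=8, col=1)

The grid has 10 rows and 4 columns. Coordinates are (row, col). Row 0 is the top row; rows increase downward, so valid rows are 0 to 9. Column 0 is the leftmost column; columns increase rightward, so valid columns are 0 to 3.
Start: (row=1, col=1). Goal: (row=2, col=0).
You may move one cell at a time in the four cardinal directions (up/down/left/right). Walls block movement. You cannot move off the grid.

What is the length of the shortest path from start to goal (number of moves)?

BFS from (row=1, col=1) until reaching (row=2, col=0):
  Distance 0: (row=1, col=1)
  Distance 1: (row=0, col=1), (row=1, col=0), (row=1, col=2), (row=2, col=1)
  Distance 2: (row=0, col=2), (row=1, col=3), (row=2, col=0), (row=2, col=2), (row=3, col=1)  <- goal reached here
One shortest path (2 moves): (row=1, col=1) -> (row=1, col=0) -> (row=2, col=0)

Answer: Shortest path length: 2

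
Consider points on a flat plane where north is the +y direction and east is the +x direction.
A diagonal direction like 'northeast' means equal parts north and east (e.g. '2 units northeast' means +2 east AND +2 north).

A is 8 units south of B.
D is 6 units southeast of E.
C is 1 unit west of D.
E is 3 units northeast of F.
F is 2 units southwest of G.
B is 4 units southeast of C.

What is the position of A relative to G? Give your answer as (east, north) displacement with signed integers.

Place G at the origin (east=0, north=0).
  F is 2 units southwest of G: delta (east=-2, north=-2); F at (east=-2, north=-2).
  E is 3 units northeast of F: delta (east=+3, north=+3); E at (east=1, north=1).
  D is 6 units southeast of E: delta (east=+6, north=-6); D at (east=7, north=-5).
  C is 1 unit west of D: delta (east=-1, north=+0); C at (east=6, north=-5).
  B is 4 units southeast of C: delta (east=+4, north=-4); B at (east=10, north=-9).
  A is 8 units south of B: delta (east=+0, north=-8); A at (east=10, north=-17).
Therefore A relative to G: (east=10, north=-17).

Answer: A is at (east=10, north=-17) relative to G.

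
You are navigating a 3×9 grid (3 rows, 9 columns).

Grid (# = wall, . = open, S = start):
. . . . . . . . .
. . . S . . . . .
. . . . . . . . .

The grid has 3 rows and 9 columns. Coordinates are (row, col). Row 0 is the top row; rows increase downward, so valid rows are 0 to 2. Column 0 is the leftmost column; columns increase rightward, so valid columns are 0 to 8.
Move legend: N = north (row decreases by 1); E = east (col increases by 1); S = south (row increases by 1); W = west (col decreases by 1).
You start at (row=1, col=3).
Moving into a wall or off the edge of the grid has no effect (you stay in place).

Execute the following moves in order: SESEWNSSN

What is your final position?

Answer: Final position: (row=1, col=4)

Derivation:
Start: (row=1, col=3)
  S (south): (row=1, col=3) -> (row=2, col=3)
  E (east): (row=2, col=3) -> (row=2, col=4)
  S (south): blocked, stay at (row=2, col=4)
  E (east): (row=2, col=4) -> (row=2, col=5)
  W (west): (row=2, col=5) -> (row=2, col=4)
  N (north): (row=2, col=4) -> (row=1, col=4)
  S (south): (row=1, col=4) -> (row=2, col=4)
  S (south): blocked, stay at (row=2, col=4)
  N (north): (row=2, col=4) -> (row=1, col=4)
Final: (row=1, col=4)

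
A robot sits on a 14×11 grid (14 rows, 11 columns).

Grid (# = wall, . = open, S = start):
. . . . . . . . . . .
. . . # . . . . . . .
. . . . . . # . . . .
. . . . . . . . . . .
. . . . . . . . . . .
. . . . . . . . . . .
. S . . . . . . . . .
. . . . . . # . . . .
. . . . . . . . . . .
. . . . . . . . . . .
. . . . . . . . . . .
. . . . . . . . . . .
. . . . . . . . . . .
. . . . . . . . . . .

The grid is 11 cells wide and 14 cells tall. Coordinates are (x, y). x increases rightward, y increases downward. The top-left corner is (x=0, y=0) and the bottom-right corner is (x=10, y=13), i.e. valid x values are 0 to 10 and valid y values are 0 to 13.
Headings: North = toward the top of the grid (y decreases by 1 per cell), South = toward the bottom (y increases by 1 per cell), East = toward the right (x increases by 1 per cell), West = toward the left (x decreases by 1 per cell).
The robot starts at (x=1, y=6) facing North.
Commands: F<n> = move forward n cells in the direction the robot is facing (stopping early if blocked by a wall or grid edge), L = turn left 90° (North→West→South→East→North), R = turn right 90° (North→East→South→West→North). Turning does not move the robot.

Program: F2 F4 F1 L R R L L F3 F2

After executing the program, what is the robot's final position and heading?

Start: (x=1, y=6), facing North
  F2: move forward 2, now at (x=1, y=4)
  F4: move forward 4, now at (x=1, y=0)
  F1: move forward 0/1 (blocked), now at (x=1, y=0)
  L: turn left, now facing West
  R: turn right, now facing North
  R: turn right, now facing East
  L: turn left, now facing North
  L: turn left, now facing West
  F3: move forward 1/3 (blocked), now at (x=0, y=0)
  F2: move forward 0/2 (blocked), now at (x=0, y=0)
Final: (x=0, y=0), facing West

Answer: Final position: (x=0, y=0), facing West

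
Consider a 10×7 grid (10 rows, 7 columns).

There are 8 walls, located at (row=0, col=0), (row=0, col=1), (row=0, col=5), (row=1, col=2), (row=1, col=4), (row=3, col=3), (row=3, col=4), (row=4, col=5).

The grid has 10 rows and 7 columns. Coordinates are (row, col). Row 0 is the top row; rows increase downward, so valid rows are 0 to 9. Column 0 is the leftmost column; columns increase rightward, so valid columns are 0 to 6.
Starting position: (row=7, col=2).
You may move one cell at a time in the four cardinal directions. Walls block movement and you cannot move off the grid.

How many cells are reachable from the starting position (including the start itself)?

BFS flood-fill from (row=7, col=2):
  Distance 0: (row=7, col=2)
  Distance 1: (row=6, col=2), (row=7, col=1), (row=7, col=3), (row=8, col=2)
  Distance 2: (row=5, col=2), (row=6, col=1), (row=6, col=3), (row=7, col=0), (row=7, col=4), (row=8, col=1), (row=8, col=3), (row=9, col=2)
  Distance 3: (row=4, col=2), (row=5, col=1), (row=5, col=3), (row=6, col=0), (row=6, col=4), (row=7, col=5), (row=8, col=0), (row=8, col=4), (row=9, col=1), (row=9, col=3)
  Distance 4: (row=3, col=2), (row=4, col=1), (row=4, col=3), (row=5, col=0), (row=5, col=4), (row=6, col=5), (row=7, col=6), (row=8, col=5), (row=9, col=0), (row=9, col=4)
  Distance 5: (row=2, col=2), (row=3, col=1), (row=4, col=0), (row=4, col=4), (row=5, col=5), (row=6, col=6), (row=8, col=6), (row=9, col=5)
  Distance 6: (row=2, col=1), (row=2, col=3), (row=3, col=0), (row=5, col=6), (row=9, col=6)
  Distance 7: (row=1, col=1), (row=1, col=3), (row=2, col=0), (row=2, col=4), (row=4, col=6)
  Distance 8: (row=0, col=3), (row=1, col=0), (row=2, col=5), (row=3, col=6)
  Distance 9: (row=0, col=2), (row=0, col=4), (row=1, col=5), (row=2, col=6), (row=3, col=5)
  Distance 10: (row=1, col=6)
  Distance 11: (row=0, col=6)
Total reachable: 62 (grid has 62 open cells total)

Answer: Reachable cells: 62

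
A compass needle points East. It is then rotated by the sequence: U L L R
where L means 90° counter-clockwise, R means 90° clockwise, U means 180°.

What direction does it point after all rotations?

Answer: Final heading: South

Derivation:
Start: East
  U (U-turn (180°)) -> West
  L (left (90° counter-clockwise)) -> South
  L (left (90° counter-clockwise)) -> East
  R (right (90° clockwise)) -> South
Final: South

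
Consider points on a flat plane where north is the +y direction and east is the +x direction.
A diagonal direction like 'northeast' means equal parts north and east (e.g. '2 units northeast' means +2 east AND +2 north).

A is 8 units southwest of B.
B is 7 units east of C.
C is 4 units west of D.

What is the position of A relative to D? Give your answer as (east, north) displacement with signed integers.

Answer: A is at (east=-5, north=-8) relative to D.

Derivation:
Place D at the origin (east=0, north=0).
  C is 4 units west of D: delta (east=-4, north=+0); C at (east=-4, north=0).
  B is 7 units east of C: delta (east=+7, north=+0); B at (east=3, north=0).
  A is 8 units southwest of B: delta (east=-8, north=-8); A at (east=-5, north=-8).
Therefore A relative to D: (east=-5, north=-8).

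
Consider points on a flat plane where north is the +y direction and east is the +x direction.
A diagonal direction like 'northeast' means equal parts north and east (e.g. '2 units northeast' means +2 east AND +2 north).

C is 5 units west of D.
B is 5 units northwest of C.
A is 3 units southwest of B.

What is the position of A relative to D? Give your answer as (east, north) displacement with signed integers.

Place D at the origin (east=0, north=0).
  C is 5 units west of D: delta (east=-5, north=+0); C at (east=-5, north=0).
  B is 5 units northwest of C: delta (east=-5, north=+5); B at (east=-10, north=5).
  A is 3 units southwest of B: delta (east=-3, north=-3); A at (east=-13, north=2).
Therefore A relative to D: (east=-13, north=2).

Answer: A is at (east=-13, north=2) relative to D.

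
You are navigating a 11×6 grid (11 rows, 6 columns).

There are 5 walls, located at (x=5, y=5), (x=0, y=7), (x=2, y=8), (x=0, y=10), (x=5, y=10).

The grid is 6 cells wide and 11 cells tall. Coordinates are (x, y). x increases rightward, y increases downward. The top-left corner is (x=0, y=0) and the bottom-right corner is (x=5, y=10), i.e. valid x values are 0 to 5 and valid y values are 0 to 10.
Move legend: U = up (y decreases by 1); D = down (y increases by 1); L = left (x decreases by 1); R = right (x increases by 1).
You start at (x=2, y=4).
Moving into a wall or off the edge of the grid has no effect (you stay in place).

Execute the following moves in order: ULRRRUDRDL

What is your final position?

Start: (x=2, y=4)
  U (up): (x=2, y=4) -> (x=2, y=3)
  L (left): (x=2, y=3) -> (x=1, y=3)
  R (right): (x=1, y=3) -> (x=2, y=3)
  R (right): (x=2, y=3) -> (x=3, y=3)
  R (right): (x=3, y=3) -> (x=4, y=3)
  U (up): (x=4, y=3) -> (x=4, y=2)
  D (down): (x=4, y=2) -> (x=4, y=3)
  R (right): (x=4, y=3) -> (x=5, y=3)
  D (down): (x=5, y=3) -> (x=5, y=4)
  L (left): (x=5, y=4) -> (x=4, y=4)
Final: (x=4, y=4)

Answer: Final position: (x=4, y=4)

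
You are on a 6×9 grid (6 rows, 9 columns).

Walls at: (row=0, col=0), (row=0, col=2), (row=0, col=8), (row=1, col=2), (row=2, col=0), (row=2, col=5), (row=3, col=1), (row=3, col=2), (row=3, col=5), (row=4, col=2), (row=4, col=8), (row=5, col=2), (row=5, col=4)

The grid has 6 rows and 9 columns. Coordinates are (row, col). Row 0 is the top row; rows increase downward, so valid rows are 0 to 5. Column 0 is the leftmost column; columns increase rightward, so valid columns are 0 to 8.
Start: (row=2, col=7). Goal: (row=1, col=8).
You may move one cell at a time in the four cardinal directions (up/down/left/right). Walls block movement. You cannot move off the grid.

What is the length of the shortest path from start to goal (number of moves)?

Answer: Shortest path length: 2

Derivation:
BFS from (row=2, col=7) until reaching (row=1, col=8):
  Distance 0: (row=2, col=7)
  Distance 1: (row=1, col=7), (row=2, col=6), (row=2, col=8), (row=3, col=7)
  Distance 2: (row=0, col=7), (row=1, col=6), (row=1, col=8), (row=3, col=6), (row=3, col=8), (row=4, col=7)  <- goal reached here
One shortest path (2 moves): (row=2, col=7) -> (row=2, col=8) -> (row=1, col=8)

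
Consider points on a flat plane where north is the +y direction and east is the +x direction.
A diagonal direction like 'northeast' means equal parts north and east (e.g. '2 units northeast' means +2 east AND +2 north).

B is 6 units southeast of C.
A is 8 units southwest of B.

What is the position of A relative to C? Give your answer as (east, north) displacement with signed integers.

Place C at the origin (east=0, north=0).
  B is 6 units southeast of C: delta (east=+6, north=-6); B at (east=6, north=-6).
  A is 8 units southwest of B: delta (east=-8, north=-8); A at (east=-2, north=-14).
Therefore A relative to C: (east=-2, north=-14).

Answer: A is at (east=-2, north=-14) relative to C.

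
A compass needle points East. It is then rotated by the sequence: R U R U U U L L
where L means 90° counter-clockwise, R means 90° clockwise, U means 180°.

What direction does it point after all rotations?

Answer: Final heading: East

Derivation:
Start: East
  R (right (90° clockwise)) -> South
  U (U-turn (180°)) -> North
  R (right (90° clockwise)) -> East
  U (U-turn (180°)) -> West
  U (U-turn (180°)) -> East
  U (U-turn (180°)) -> West
  L (left (90° counter-clockwise)) -> South
  L (left (90° counter-clockwise)) -> East
Final: East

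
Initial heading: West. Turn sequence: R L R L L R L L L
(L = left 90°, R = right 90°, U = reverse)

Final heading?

Start: West
  R (right (90° clockwise)) -> North
  L (left (90° counter-clockwise)) -> West
  R (right (90° clockwise)) -> North
  L (left (90° counter-clockwise)) -> West
  L (left (90° counter-clockwise)) -> South
  R (right (90° clockwise)) -> West
  L (left (90° counter-clockwise)) -> South
  L (left (90° counter-clockwise)) -> East
  L (left (90° counter-clockwise)) -> North
Final: North

Answer: Final heading: North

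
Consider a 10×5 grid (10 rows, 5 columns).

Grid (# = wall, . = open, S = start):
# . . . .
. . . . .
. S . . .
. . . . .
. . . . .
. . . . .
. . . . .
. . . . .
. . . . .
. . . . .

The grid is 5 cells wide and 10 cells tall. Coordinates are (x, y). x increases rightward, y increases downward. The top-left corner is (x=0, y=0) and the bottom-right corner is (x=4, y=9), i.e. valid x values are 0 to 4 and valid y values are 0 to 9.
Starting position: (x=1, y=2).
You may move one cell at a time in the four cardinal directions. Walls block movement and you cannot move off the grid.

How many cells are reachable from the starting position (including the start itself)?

BFS flood-fill from (x=1, y=2):
  Distance 0: (x=1, y=2)
  Distance 1: (x=1, y=1), (x=0, y=2), (x=2, y=2), (x=1, y=3)
  Distance 2: (x=1, y=0), (x=0, y=1), (x=2, y=1), (x=3, y=2), (x=0, y=3), (x=2, y=3), (x=1, y=4)
  Distance 3: (x=2, y=0), (x=3, y=1), (x=4, y=2), (x=3, y=3), (x=0, y=4), (x=2, y=4), (x=1, y=5)
  Distance 4: (x=3, y=0), (x=4, y=1), (x=4, y=3), (x=3, y=4), (x=0, y=5), (x=2, y=5), (x=1, y=6)
  Distance 5: (x=4, y=0), (x=4, y=4), (x=3, y=5), (x=0, y=6), (x=2, y=6), (x=1, y=7)
  Distance 6: (x=4, y=5), (x=3, y=6), (x=0, y=7), (x=2, y=7), (x=1, y=8)
  Distance 7: (x=4, y=6), (x=3, y=7), (x=0, y=8), (x=2, y=8), (x=1, y=9)
  Distance 8: (x=4, y=7), (x=3, y=8), (x=0, y=9), (x=2, y=9)
  Distance 9: (x=4, y=8), (x=3, y=9)
  Distance 10: (x=4, y=9)
Total reachable: 49 (grid has 49 open cells total)

Answer: Reachable cells: 49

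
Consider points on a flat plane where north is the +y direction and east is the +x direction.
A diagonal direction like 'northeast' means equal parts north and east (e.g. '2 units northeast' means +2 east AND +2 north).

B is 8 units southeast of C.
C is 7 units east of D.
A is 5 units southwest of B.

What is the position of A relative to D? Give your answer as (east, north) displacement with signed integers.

Answer: A is at (east=10, north=-13) relative to D.

Derivation:
Place D at the origin (east=0, north=0).
  C is 7 units east of D: delta (east=+7, north=+0); C at (east=7, north=0).
  B is 8 units southeast of C: delta (east=+8, north=-8); B at (east=15, north=-8).
  A is 5 units southwest of B: delta (east=-5, north=-5); A at (east=10, north=-13).
Therefore A relative to D: (east=10, north=-13).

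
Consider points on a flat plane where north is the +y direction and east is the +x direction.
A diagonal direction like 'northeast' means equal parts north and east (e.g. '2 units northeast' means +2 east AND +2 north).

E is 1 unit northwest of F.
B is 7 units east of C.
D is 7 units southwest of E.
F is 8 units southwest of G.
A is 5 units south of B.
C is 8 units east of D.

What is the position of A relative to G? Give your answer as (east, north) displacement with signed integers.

Answer: A is at (east=-1, north=-19) relative to G.

Derivation:
Place G at the origin (east=0, north=0).
  F is 8 units southwest of G: delta (east=-8, north=-8); F at (east=-8, north=-8).
  E is 1 unit northwest of F: delta (east=-1, north=+1); E at (east=-9, north=-7).
  D is 7 units southwest of E: delta (east=-7, north=-7); D at (east=-16, north=-14).
  C is 8 units east of D: delta (east=+8, north=+0); C at (east=-8, north=-14).
  B is 7 units east of C: delta (east=+7, north=+0); B at (east=-1, north=-14).
  A is 5 units south of B: delta (east=+0, north=-5); A at (east=-1, north=-19).
Therefore A relative to G: (east=-1, north=-19).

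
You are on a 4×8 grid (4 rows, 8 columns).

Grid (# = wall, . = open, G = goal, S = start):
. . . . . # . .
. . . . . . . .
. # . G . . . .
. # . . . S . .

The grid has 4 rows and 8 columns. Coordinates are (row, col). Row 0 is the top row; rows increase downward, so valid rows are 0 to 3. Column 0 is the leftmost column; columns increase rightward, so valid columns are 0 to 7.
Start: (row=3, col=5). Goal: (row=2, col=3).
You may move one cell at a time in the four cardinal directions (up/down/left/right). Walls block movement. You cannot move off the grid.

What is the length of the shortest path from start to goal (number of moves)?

Answer: Shortest path length: 3

Derivation:
BFS from (row=3, col=5) until reaching (row=2, col=3):
  Distance 0: (row=3, col=5)
  Distance 1: (row=2, col=5), (row=3, col=4), (row=3, col=6)
  Distance 2: (row=1, col=5), (row=2, col=4), (row=2, col=6), (row=3, col=3), (row=3, col=7)
  Distance 3: (row=1, col=4), (row=1, col=6), (row=2, col=3), (row=2, col=7), (row=3, col=2)  <- goal reached here
One shortest path (3 moves): (row=3, col=5) -> (row=3, col=4) -> (row=3, col=3) -> (row=2, col=3)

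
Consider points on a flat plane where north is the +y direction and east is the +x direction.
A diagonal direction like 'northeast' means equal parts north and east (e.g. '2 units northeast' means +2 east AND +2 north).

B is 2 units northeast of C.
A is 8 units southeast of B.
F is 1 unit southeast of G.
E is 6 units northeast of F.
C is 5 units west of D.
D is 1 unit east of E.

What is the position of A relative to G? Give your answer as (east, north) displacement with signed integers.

Answer: A is at (east=13, north=-1) relative to G.

Derivation:
Place G at the origin (east=0, north=0).
  F is 1 unit southeast of G: delta (east=+1, north=-1); F at (east=1, north=-1).
  E is 6 units northeast of F: delta (east=+6, north=+6); E at (east=7, north=5).
  D is 1 unit east of E: delta (east=+1, north=+0); D at (east=8, north=5).
  C is 5 units west of D: delta (east=-5, north=+0); C at (east=3, north=5).
  B is 2 units northeast of C: delta (east=+2, north=+2); B at (east=5, north=7).
  A is 8 units southeast of B: delta (east=+8, north=-8); A at (east=13, north=-1).
Therefore A relative to G: (east=13, north=-1).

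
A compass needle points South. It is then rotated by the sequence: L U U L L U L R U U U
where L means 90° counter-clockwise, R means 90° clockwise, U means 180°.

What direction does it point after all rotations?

Answer: Final heading: West

Derivation:
Start: South
  L (left (90° counter-clockwise)) -> East
  U (U-turn (180°)) -> West
  U (U-turn (180°)) -> East
  L (left (90° counter-clockwise)) -> North
  L (left (90° counter-clockwise)) -> West
  U (U-turn (180°)) -> East
  L (left (90° counter-clockwise)) -> North
  R (right (90° clockwise)) -> East
  U (U-turn (180°)) -> West
  U (U-turn (180°)) -> East
  U (U-turn (180°)) -> West
Final: West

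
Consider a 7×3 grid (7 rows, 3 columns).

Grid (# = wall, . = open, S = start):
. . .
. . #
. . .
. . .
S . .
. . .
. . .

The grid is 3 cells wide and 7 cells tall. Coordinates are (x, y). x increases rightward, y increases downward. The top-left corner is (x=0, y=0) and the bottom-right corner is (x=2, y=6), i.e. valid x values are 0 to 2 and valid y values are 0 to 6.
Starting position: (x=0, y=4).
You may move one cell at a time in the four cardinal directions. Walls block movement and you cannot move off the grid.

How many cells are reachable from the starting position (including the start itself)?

BFS flood-fill from (x=0, y=4):
  Distance 0: (x=0, y=4)
  Distance 1: (x=0, y=3), (x=1, y=4), (x=0, y=5)
  Distance 2: (x=0, y=2), (x=1, y=3), (x=2, y=4), (x=1, y=5), (x=0, y=6)
  Distance 3: (x=0, y=1), (x=1, y=2), (x=2, y=3), (x=2, y=5), (x=1, y=6)
  Distance 4: (x=0, y=0), (x=1, y=1), (x=2, y=2), (x=2, y=6)
  Distance 5: (x=1, y=0)
  Distance 6: (x=2, y=0)
Total reachable: 20 (grid has 20 open cells total)

Answer: Reachable cells: 20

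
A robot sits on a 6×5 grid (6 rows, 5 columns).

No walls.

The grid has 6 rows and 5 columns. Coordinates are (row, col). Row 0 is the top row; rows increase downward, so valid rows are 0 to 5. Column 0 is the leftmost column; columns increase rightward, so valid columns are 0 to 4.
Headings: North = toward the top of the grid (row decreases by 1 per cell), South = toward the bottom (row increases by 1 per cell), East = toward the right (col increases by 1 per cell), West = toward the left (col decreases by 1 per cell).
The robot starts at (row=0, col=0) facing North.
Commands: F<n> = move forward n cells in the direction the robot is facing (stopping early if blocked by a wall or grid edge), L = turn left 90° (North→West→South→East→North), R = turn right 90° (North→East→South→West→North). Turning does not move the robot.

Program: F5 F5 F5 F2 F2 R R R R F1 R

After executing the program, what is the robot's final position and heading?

Answer: Final position: (row=0, col=0), facing East

Derivation:
Start: (row=0, col=0), facing North
  [×3]F5: move forward 0/5 (blocked), now at (row=0, col=0)
  F2: move forward 0/2 (blocked), now at (row=0, col=0)
  F2: move forward 0/2 (blocked), now at (row=0, col=0)
  R: turn right, now facing East
  R: turn right, now facing South
  R: turn right, now facing West
  R: turn right, now facing North
  F1: move forward 0/1 (blocked), now at (row=0, col=0)
  R: turn right, now facing East
Final: (row=0, col=0), facing East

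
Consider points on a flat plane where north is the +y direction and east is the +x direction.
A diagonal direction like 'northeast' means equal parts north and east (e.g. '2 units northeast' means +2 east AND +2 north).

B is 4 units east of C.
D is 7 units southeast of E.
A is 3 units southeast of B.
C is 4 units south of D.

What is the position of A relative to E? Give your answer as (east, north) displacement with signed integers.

Place E at the origin (east=0, north=0).
  D is 7 units southeast of E: delta (east=+7, north=-7); D at (east=7, north=-7).
  C is 4 units south of D: delta (east=+0, north=-4); C at (east=7, north=-11).
  B is 4 units east of C: delta (east=+4, north=+0); B at (east=11, north=-11).
  A is 3 units southeast of B: delta (east=+3, north=-3); A at (east=14, north=-14).
Therefore A relative to E: (east=14, north=-14).

Answer: A is at (east=14, north=-14) relative to E.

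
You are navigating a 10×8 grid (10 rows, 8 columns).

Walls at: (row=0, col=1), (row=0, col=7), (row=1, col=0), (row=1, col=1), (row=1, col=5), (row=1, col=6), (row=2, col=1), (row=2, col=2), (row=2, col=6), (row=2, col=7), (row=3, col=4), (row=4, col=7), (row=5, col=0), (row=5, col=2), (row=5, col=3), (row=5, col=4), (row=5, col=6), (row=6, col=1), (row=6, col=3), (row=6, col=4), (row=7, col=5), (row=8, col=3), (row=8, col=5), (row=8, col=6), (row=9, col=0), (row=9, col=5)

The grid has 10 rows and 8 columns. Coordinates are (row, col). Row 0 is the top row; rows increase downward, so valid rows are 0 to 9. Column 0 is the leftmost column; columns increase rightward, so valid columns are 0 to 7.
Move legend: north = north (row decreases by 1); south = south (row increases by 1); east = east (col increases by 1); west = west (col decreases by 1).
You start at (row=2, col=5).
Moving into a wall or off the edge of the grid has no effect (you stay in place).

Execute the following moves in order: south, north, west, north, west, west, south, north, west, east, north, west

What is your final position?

Start: (row=2, col=5)
  south (south): (row=2, col=5) -> (row=3, col=5)
  north (north): (row=3, col=5) -> (row=2, col=5)
  west (west): (row=2, col=5) -> (row=2, col=4)
  north (north): (row=2, col=4) -> (row=1, col=4)
  west (west): (row=1, col=4) -> (row=1, col=3)
  west (west): (row=1, col=3) -> (row=1, col=2)
  south (south): blocked, stay at (row=1, col=2)
  north (north): (row=1, col=2) -> (row=0, col=2)
  west (west): blocked, stay at (row=0, col=2)
  east (east): (row=0, col=2) -> (row=0, col=3)
  north (north): blocked, stay at (row=0, col=3)
  west (west): (row=0, col=3) -> (row=0, col=2)
Final: (row=0, col=2)

Answer: Final position: (row=0, col=2)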